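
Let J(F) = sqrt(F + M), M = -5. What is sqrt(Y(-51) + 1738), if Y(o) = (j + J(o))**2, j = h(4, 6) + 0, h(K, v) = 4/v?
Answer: sqrt(15142 + 24*I*sqrt(14))/3 ≈ 41.018 + 0.12163*I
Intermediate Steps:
J(F) = sqrt(-5 + F) (J(F) = sqrt(F - 5) = sqrt(-5 + F))
j = 2/3 (j = 4/6 + 0 = 4*(1/6) + 0 = 2/3 + 0 = 2/3 ≈ 0.66667)
Y(o) = (2/3 + sqrt(-5 + o))**2
sqrt(Y(-51) + 1738) = sqrt((2 + 3*sqrt(-5 - 51))**2/9 + 1738) = sqrt((2 + 3*sqrt(-56))**2/9 + 1738) = sqrt((2 + 3*(2*I*sqrt(14)))**2/9 + 1738) = sqrt((2 + 6*I*sqrt(14))**2/9 + 1738) = sqrt(1738 + (2 + 6*I*sqrt(14))**2/9)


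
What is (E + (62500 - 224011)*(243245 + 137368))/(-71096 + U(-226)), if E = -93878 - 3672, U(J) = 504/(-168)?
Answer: 61473283793/71099 ≈ 8.6462e+5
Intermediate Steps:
U(J) = -3 (U(J) = 504*(-1/168) = -3)
E = -97550
(E + (62500 - 224011)*(243245 + 137368))/(-71096 + U(-226)) = (-97550 + (62500 - 224011)*(243245 + 137368))/(-71096 - 3) = (-97550 - 161511*380613)/(-71099) = (-97550 - 61473186243)*(-1/71099) = -61473283793*(-1/71099) = 61473283793/71099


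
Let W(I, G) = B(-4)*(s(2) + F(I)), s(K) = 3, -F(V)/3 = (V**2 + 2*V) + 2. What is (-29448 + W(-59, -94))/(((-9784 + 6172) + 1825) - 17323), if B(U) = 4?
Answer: 11636/3185 ≈ 3.6534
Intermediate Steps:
F(V) = -6 - 6*V - 3*V**2 (F(V) = -3*((V**2 + 2*V) + 2) = -3*(2 + V**2 + 2*V) = -6 - 6*V - 3*V**2)
W(I, G) = -12 - 24*I - 12*I**2 (W(I, G) = 4*(3 + (-6 - 6*I - 3*I**2)) = 4*(-3 - 6*I - 3*I**2) = -12 - 24*I - 12*I**2)
(-29448 + W(-59, -94))/(((-9784 + 6172) + 1825) - 17323) = (-29448 + (-12 - 24*(-59) - 12*(-59)**2))/(((-9784 + 6172) + 1825) - 17323) = (-29448 + (-12 + 1416 - 12*3481))/((-3612 + 1825) - 17323) = (-29448 + (-12 + 1416 - 41772))/(-1787 - 17323) = (-29448 - 40368)/(-19110) = -69816*(-1/19110) = 11636/3185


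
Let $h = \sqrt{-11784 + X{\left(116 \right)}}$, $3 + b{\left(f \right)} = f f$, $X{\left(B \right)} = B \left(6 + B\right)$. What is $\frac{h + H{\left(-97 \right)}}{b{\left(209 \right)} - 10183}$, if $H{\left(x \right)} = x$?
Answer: $- \frac{97}{33495} + \frac{8 \sqrt{37}}{33495} \approx -0.0014431$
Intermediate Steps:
$b{\left(f \right)} = -3 + f^{2}$ ($b{\left(f \right)} = -3 + f f = -3 + f^{2}$)
$h = 8 \sqrt{37}$ ($h = \sqrt{-11784 + 116 \left(6 + 116\right)} = \sqrt{-11784 + 116 \cdot 122} = \sqrt{-11784 + 14152} = \sqrt{2368} = 8 \sqrt{37} \approx 48.662$)
$\frac{h + H{\left(-97 \right)}}{b{\left(209 \right)} - 10183} = \frac{8 \sqrt{37} - 97}{\left(-3 + 209^{2}\right) - 10183} = \frac{-97 + 8 \sqrt{37}}{\left(-3 + 43681\right) - 10183} = \frac{-97 + 8 \sqrt{37}}{43678 - 10183} = \frac{-97 + 8 \sqrt{37}}{33495} = \left(-97 + 8 \sqrt{37}\right) \frac{1}{33495} = - \frac{97}{33495} + \frac{8 \sqrt{37}}{33495}$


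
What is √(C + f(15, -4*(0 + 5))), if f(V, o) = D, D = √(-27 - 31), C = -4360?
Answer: √(-4360 + I*√58) ≈ 0.0577 + 66.03*I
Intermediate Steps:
D = I*√58 (D = √(-58) = I*√58 ≈ 7.6158*I)
f(V, o) = I*√58
√(C + f(15, -4*(0 + 5))) = √(-4360 + I*√58)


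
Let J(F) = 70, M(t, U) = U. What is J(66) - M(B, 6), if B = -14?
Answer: 64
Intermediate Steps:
J(66) - M(B, 6) = 70 - 1*6 = 70 - 6 = 64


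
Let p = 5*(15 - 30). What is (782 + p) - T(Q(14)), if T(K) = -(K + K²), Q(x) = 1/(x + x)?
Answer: 554317/784 ≈ 707.04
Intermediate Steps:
p = -75 (p = 5*(-15) = -75)
Q(x) = 1/(2*x)
T(K) = -K - K²
(782 + p) - T(Q(14)) = (782 - 75) - (-1)*(½)/14*(1 + (½)/14) = 707 - (-1)*(½)*(1/14)*(1 + (½)*(1/14)) = 707 - (-1)*(1 + 1/28)/28 = 707 - (-1)*29/(28*28) = 707 - 1*(-29/784) = 707 + 29/784 = 554317/784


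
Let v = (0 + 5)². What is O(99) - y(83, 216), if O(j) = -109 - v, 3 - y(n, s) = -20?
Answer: -157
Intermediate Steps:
y(n, s) = 23 (y(n, s) = 3 - 1*(-20) = 3 + 20 = 23)
v = 25 (v = 5² = 25)
O(j) = -134 (O(j) = -109 - 1*25 = -109 - 25 = -134)
O(99) - y(83, 216) = -134 - 1*23 = -134 - 23 = -157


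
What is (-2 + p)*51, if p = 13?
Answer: 561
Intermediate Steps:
(-2 + p)*51 = (-2 + 13)*51 = 11*51 = 561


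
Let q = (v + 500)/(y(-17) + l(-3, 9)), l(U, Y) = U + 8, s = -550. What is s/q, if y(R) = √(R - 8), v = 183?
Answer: -2750/683 - 2750*I/683 ≈ -4.0264 - 4.0264*I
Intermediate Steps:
y(R) = √(-8 + R)
l(U, Y) = 8 + U
q = 683*(5 - 5*I)/50 (q = (183 + 500)/(√(-8 - 17) + (8 - 3)) = 683/(√(-25) + 5) = 683/(5*I + 5) = 683/(5 + 5*I) = 683*((5 - 5*I)/50) = 683*(5 - 5*I)/50 ≈ 68.3 - 68.3*I)
s/q = -550*50*(683/10 + 683*I/10)/466489 = -27500*(683/10 + 683*I/10)/466489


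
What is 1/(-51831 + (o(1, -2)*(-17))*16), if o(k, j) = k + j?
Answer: -1/51559 ≈ -1.9395e-5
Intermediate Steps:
o(k, j) = j + k
1/(-51831 + (o(1, -2)*(-17))*16) = 1/(-51831 + ((-2 + 1)*(-17))*16) = 1/(-51831 - 1*(-17)*16) = 1/(-51831 + 17*16) = 1/(-51831 + 272) = 1/(-51559) = -1/51559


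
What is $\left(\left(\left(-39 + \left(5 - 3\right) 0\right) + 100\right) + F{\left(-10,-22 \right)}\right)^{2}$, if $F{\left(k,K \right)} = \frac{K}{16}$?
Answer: $\frac{227529}{64} \approx 3555.1$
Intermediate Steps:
$F{\left(k,K \right)} = \frac{K}{16}$ ($F{\left(k,K \right)} = K \frac{1}{16} = \frac{K}{16}$)
$\left(\left(\left(-39 + \left(5 - 3\right) 0\right) + 100\right) + F{\left(-10,-22 \right)}\right)^{2} = \left(\left(\left(-39 + \left(5 - 3\right) 0\right) + 100\right) + \frac{1}{16} \left(-22\right)\right)^{2} = \left(\left(\left(-39 + 2 \cdot 0\right) + 100\right) - \frac{11}{8}\right)^{2} = \left(\left(\left(-39 + 0\right) + 100\right) - \frac{11}{8}\right)^{2} = \left(\left(-39 + 100\right) - \frac{11}{8}\right)^{2} = \left(61 - \frac{11}{8}\right)^{2} = \left(\frac{477}{8}\right)^{2} = \frac{227529}{64}$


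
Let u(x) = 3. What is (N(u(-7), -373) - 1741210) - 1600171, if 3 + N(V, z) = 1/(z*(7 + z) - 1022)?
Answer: -452744166463/135496 ≈ -3.3414e+6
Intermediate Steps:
N(V, z) = -3 + 1/(-1022 + z*(7 + z)) (N(V, z) = -3 + 1/(z*(7 + z) - 1022) = -3 + 1/(-1022 + z*(7 + z)))
(N(u(-7), -373) - 1741210) - 1600171 = ((3067 - 21*(-373) - 3*(-373)²)/(-1022 + (-373)² + 7*(-373)) - 1741210) - 1600171 = ((3067 + 7833 - 3*139129)/(-1022 + 139129 - 2611) - 1741210) - 1600171 = ((3067 + 7833 - 417387)/135496 - 1741210) - 1600171 = ((1/135496)*(-406487) - 1741210) - 1600171 = (-406487/135496 - 1741210) - 1600171 = -235927396647/135496 - 1600171 = -452744166463/135496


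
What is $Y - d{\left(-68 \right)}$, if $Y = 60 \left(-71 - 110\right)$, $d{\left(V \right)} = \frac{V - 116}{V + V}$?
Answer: $- \frac{184643}{17} \approx -10861.0$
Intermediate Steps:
$d{\left(V \right)} = \frac{-116 + V}{2 V}$
$Y = -10860$ ($Y = 60 \left(-181\right) = -10860$)
$Y - d{\left(-68 \right)} = -10860 - \frac{-116 - 68}{2 \left(-68\right)} = -10860 - \frac{1}{2} \left(- \frac{1}{68}\right) \left(-184\right) = -10860 - \frac{23}{17} = - \frac{184643}{17}$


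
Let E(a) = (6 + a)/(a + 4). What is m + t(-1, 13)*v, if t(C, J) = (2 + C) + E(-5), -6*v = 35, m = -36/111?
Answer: -12/37 ≈ -0.32432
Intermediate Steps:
E(a) = (6 + a)/(4 + a)
m = -12/37 (m = -36*1/111 = -12/37 ≈ -0.32432)
v = -35/6 (v = -⅙*35 = -35/6 ≈ -5.8333)
t(C, J) = 1 + C (t(C, J) = (2 + C) + (6 - 5)/(4 - 5) = (2 + C) + 1/(-1) = (2 + C) - 1*1 = (2 + C) - 1 = 1 + C)
m + t(-1, 13)*v = -12/37 + (1 - 1)*(-35/6) = -12/37 + 0*(-35/6) = -12/37 + 0 = -12/37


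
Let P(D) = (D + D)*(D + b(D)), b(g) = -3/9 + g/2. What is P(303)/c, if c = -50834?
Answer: -275225/50834 ≈ -5.4142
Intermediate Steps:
b(g) = -⅓ + g/2 (b(g) = -3*⅑ + g*(½) = -⅓ + g/2)
P(D) = 2*D*(-⅓ + 3*D/2) (P(D) = (D + D)*(D + (-⅓ + D/2)) = (2*D)*(-⅓ + 3*D/2) = 2*D*(-⅓ + 3*D/2))
P(303)/c = ((⅓)*303*(-2 + 9*303))/(-50834) = ((⅓)*303*(-2 + 2727))*(-1/50834) = ((⅓)*303*2725)*(-1/50834) = 275225*(-1/50834) = -275225/50834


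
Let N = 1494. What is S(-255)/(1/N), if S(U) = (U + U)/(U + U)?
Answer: 1494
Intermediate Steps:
S(U) = 1 (S(U) = (2*U)/((2*U)) = (2*U)*(1/(2*U)) = 1)
S(-255)/(1/N) = 1/1/1494 = 1/(1/1494) = 1*1494 = 1494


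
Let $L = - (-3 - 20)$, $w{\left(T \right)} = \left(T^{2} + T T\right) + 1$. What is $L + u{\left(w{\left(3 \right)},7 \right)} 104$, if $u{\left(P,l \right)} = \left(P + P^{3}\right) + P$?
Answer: $717311$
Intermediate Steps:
$w{\left(T \right)} = 1 + 2 T^{2}$ ($w{\left(T \right)} = \left(T^{2} + T^{2}\right) + 1 = 2 T^{2} + 1 = 1 + 2 T^{2}$)
$u{\left(P,l \right)} = P^{3} + 2 P$
$L = 23$ ($L = - (-3 - 20) = \left(-1\right) \left(-23\right) = 23$)
$L + u{\left(w{\left(3 \right)},7 \right)} 104 = 23 + \left(1 + 2 \cdot 3^{2}\right) \left(2 + \left(1 + 2 \cdot 3^{2}\right)^{2}\right) 104 = 23 + \left(1 + 2 \cdot 9\right) \left(2 + \left(1 + 2 \cdot 9\right)^{2}\right) 104 = 23 + \left(1 + 18\right) \left(2 + \left(1 + 18\right)^{2}\right) 104 = 23 + 19 \left(2 + 19^{2}\right) 104 = 23 + 19 \left(2 + 361\right) 104 = 23 + 19 \cdot 363 \cdot 104 = 23 + 6897 \cdot 104 = 23 + 717288 = 717311$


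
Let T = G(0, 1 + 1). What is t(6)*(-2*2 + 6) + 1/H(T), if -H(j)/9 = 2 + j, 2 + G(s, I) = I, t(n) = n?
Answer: 215/18 ≈ 11.944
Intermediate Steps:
G(s, I) = -2 + I
T = 0 (T = -2 + (1 + 1) = -2 + 2 = 0)
H(j) = -18 - 9*j (H(j) = -9*(2 + j) = -18 - 9*j)
t(6)*(-2*2 + 6) + 1/H(T) = 6*(-2*2 + 6) + 1/(-18 - 9*0) = 6*(-4 + 6) + 1/(-18 + 0) = 6*2 + 1/(-18) = 12 - 1/18 = 215/18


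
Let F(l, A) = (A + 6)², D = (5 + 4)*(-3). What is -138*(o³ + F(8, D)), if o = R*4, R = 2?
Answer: -131514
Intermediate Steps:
D = -27 (D = 9*(-3) = -27)
F(l, A) = (6 + A)²
o = 8 (o = 2*4 = 8)
-138*(o³ + F(8, D)) = -138*(8³ + (6 - 27)²) = -138*(512 + (-21)²) = -138*(512 + 441) = -138*953 = -131514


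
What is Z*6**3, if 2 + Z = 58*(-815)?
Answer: -10210752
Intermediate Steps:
Z = -47272 (Z = -2 + 58*(-815) = -2 - 47270 = -47272)
Z*6**3 = -47272*6**3 = -47272*216 = -10210752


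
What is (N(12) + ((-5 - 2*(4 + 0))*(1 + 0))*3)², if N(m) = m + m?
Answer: 225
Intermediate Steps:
N(m) = 2*m
(N(12) + ((-5 - 2*(4 + 0))*(1 + 0))*3)² = (2*12 + ((-5 - 2*(4 + 0))*(1 + 0))*3)² = (24 + ((-5 - 2*4)*1)*3)² = (24 + ((-5 - 8)*1)*3)² = (24 - 13*1*3)² = (24 - 13*3)² = (24 - 39)² = (-15)² = 225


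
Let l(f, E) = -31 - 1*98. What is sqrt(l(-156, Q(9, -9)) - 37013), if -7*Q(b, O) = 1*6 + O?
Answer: 7*I*sqrt(758) ≈ 192.72*I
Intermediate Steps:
Q(b, O) = -6/7 - O/7 (Q(b, O) = -(1*6 + O)/7 = -(6 + O)/7 = -6/7 - O/7)
l(f, E) = -129 (l(f, E) = -31 - 98 = -129)
sqrt(l(-156, Q(9, -9)) - 37013) = sqrt(-129 - 37013) = sqrt(-37142) = 7*I*sqrt(758)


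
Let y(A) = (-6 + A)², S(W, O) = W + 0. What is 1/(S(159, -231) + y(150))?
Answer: 1/20895 ≈ 4.7858e-5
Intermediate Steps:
S(W, O) = W
1/(S(159, -231) + y(150)) = 1/(159 + (-6 + 150)²) = 1/(159 + 144²) = 1/(159 + 20736) = 1/20895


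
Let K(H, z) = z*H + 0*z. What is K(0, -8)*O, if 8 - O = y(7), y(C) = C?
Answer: 0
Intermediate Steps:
K(H, z) = H*z (K(H, z) = H*z + 0 = H*z)
O = 1 (O = 8 - 1*7 = 8 - 7 = 1)
K(0, -8)*O = (0*(-8))*1 = 0*1 = 0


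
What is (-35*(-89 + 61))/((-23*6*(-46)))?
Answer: 245/1587 ≈ 0.15438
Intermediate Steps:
(-35*(-89 + 61))/((-23*6*(-46))) = (-35*(-28))/((-138*(-46))) = 980/6348 = 980*(1/6348) = 245/1587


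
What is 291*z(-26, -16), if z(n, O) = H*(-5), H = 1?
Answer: -1455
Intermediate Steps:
z(n, O) = -5 (z(n, O) = 1*(-5) = -5)
291*z(-26, -16) = 291*(-5) = -1455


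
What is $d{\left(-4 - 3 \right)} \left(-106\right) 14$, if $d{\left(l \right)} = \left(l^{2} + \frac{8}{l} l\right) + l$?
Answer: $-74200$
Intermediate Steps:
$d{\left(l \right)} = 8 + l + l^{2}$ ($d{\left(l \right)} = \left(l^{2} + 8\right) + l = \left(8 + l^{2}\right) + l = 8 + l + l^{2}$)
$d{\left(-4 - 3 \right)} \left(-106\right) 14 = \left(8 - 7 + \left(-4 - 3\right)^{2}\right) \left(-106\right) 14 = \left(8 - 7 + \left(-7\right)^{2}\right) \left(-106\right) 14 = \left(8 - 7 + 49\right) \left(-106\right) 14 = 50 \left(-106\right) 14 = \left(-5300\right) 14 = -74200$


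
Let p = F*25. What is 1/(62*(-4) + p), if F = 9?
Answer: -1/23 ≈ -0.043478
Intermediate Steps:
p = 225 (p = 9*25 = 225)
1/(62*(-4) + p) = 1/(62*(-4) + 225) = 1/(-248 + 225) = 1/(-23) = -1/23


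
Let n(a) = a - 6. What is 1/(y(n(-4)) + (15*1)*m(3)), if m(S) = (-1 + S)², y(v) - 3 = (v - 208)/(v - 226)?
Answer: 118/7543 ≈ 0.015644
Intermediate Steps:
n(a) = -6 + a
y(v) = 3 + (-208 + v)/(-226 + v) (y(v) = 3 + (v - 208)/(v - 226) = 3 + (-208 + v)/(-226 + v))
1/(y(n(-4)) + (15*1)*m(3)) = 1/(2*(-443 + 2*(-6 - 4))/(-226 + (-6 - 4)) + (15*1)*(-1 + 3)²) = 1/(2*(-443 + 2*(-10))/(-226 - 10) + 15*2²) = 1/(2*(-443 - 20)/(-236) + 15*4) = 1/(2*(-1/236)*(-463) + 60) = 1/(463/118 + 60) = 1/(7543/118) = 118/7543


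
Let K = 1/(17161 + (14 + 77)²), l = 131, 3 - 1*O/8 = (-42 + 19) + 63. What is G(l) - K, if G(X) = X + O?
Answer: -4197931/25442 ≈ -165.00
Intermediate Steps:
O = -296 (O = 24 - 8*((-42 + 19) + 63) = 24 - 8*(-23 + 63) = 24 - 8*40 = 24 - 320 = -296)
G(X) = -296 + X (G(X) = X - 296 = -296 + X)
K = 1/25442 (K = 1/(17161 + 91²) = 1/(17161 + 8281) = 1/25442 ≈ 3.9305e-5)
G(l) - K = (-296 + 131) - 1*1/25442 = -165 - 1/25442 = -4197931/25442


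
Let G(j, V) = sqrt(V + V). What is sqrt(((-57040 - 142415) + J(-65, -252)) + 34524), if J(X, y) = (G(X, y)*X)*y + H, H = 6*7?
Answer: 3*sqrt(-18321 + 10920*I*sqrt(14)) ≈ 345.05 + 532.87*I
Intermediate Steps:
H = 42
G(j, V) = sqrt(2)*sqrt(V) (G(j, V) = sqrt(2*V) = sqrt(2)*sqrt(V))
J(X, y) = 42 + X*sqrt(2)*y**(3/2) (J(X, y) = ((sqrt(2)*sqrt(y))*X)*y + 42 = (X*sqrt(2)*sqrt(y))*y + 42 = X*sqrt(2)*y**(3/2) + 42 = 42 + X*sqrt(2)*y**(3/2))
sqrt(((-57040 - 142415) + J(-65, -252)) + 34524) = sqrt(((-57040 - 142415) + (42 - 65*sqrt(2)*(-252)**(3/2))) + 34524) = sqrt((-199455 + (42 - 65*sqrt(2)*(-1512*I*sqrt(7)))) + 34524) = sqrt((-199455 + (42 + 98280*I*sqrt(14))) + 34524) = sqrt((-199413 + 98280*I*sqrt(14)) + 34524) = sqrt(-164889 + 98280*I*sqrt(14))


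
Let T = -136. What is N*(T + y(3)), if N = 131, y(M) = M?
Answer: -17423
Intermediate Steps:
N*(T + y(3)) = 131*(-136 + 3) = 131*(-133) = -17423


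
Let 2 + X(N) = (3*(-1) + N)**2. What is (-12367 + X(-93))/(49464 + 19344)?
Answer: -1051/22936 ≈ -0.045823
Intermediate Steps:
X(N) = -2 + (-3 + N)**2 (X(N) = -2 + (3*(-1) + N)**2 = -2 + (-3 + N)**2)
(-12367 + X(-93))/(49464 + 19344) = (-12367 + (-2 + (-3 - 93)**2))/(49464 + 19344) = (-12367 + (-2 + (-96)**2))/68808 = (-12367 + (-2 + 9216))*(1/68808) = (-12367 + 9214)*(1/68808) = -3153*1/68808 = -1051/22936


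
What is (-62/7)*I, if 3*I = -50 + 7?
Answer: 2666/21 ≈ 126.95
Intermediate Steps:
I = -43/3 (I = (-50 + 7)/3 = (⅓)*(-43) = -43/3 ≈ -14.333)
(-62/7)*I = -62/7*(-43/3) = 2666/21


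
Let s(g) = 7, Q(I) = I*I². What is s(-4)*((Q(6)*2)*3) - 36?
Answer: 9036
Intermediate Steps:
Q(I) = I³
s(-4)*((Q(6)*2)*3) - 36 = 7*((6³*2)*3) - 36 = 7*((216*2)*3) - 36 = 7*(432*3) - 36 = 7*1296 - 36 = 9072 - 36 = 9036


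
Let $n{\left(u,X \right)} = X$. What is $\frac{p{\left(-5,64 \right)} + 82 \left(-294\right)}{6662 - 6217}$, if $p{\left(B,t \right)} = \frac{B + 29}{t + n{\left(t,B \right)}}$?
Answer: $- \frac{1422348}{26255} \approx -54.174$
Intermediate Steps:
$p{\left(B,t \right)} = \frac{29 + B}{B + t}$ ($p{\left(B,t \right)} = \frac{B + 29}{t + B} = \frac{29 + B}{B + t}$)
$\frac{p{\left(-5,64 \right)} + 82 \left(-294\right)}{6662 - 6217} = \frac{\frac{29 - 5}{-5 + 64} + 82 \left(-294\right)}{6662 - 6217} = \frac{\frac{1}{59} \cdot 24 - 24108}{445} = \left(\frac{1}{59} \cdot 24 - 24108\right) \frac{1}{445} = \left(\frac{24}{59} - 24108\right) \frac{1}{445} = \left(- \frac{1422348}{59}\right) \frac{1}{445} = - \frac{1422348}{26255}$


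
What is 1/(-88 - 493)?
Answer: -1/581 ≈ -0.0017212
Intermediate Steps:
1/(-88 - 493) = 1/(-581) = -1/581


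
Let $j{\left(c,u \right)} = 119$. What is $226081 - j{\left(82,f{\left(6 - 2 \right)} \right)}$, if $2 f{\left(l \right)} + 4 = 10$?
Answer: $225962$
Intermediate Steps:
$f{\left(l \right)} = 3$ ($f{\left(l \right)} = -2 + \frac{1}{2} \cdot 10 = -2 + 5 = 3$)
$226081 - j{\left(82,f{\left(6 - 2 \right)} \right)} = 226081 - 119 = 225962$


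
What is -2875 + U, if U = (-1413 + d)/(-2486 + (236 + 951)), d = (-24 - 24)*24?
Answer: -1244020/433 ≈ -2873.0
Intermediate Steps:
d = -1152 (d = -48*24 = -1152)
U = 855/433 (U = (-1413 - 1152)/(-2486 + (236 + 951)) = -2565/(-2486 + 1187) = -2565/(-1299) = -2565*(-1/1299) = 855/433 ≈ 1.9746)
-2875 + U = -2875 + 855/433 = -1244020/433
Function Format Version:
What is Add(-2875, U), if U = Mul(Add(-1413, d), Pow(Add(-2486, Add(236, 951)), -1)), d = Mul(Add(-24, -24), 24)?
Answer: Rational(-1244020, 433) ≈ -2873.0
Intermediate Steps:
d = -1152 (d = Mul(-48, 24) = -1152)
U = Rational(855, 433) (U = Mul(Add(-1413, -1152), Pow(Add(-2486, Add(236, 951)), -1)) = Mul(-2565, Pow(Add(-2486, 1187), -1)) = Mul(-2565, Pow(-1299, -1)) = Mul(-2565, Rational(-1, 1299)) = Rational(855, 433) ≈ 1.9746)
Add(-2875, U) = Add(-2875, Rational(855, 433)) = Rational(-1244020, 433)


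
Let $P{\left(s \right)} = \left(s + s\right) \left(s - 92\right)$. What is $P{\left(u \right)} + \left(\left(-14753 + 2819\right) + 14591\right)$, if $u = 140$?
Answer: $16097$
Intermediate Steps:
$P{\left(s \right)} = 2 s \left(-92 + s\right)$
$P{\left(u \right)} + \left(\left(-14753 + 2819\right) + 14591\right) = 2 \cdot 140 \left(-92 + 140\right) + \left(\left(-14753 + 2819\right) + 14591\right) = 2 \cdot 140 \cdot 48 + \left(-11934 + 14591\right) = 13440 + 2657 = 16097$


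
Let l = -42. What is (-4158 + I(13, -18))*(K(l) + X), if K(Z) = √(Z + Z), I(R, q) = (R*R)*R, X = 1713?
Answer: -3359193 - 3922*I*√21 ≈ -3.3592e+6 - 17973.0*I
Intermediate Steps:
I(R, q) = R³ (I(R, q) = R²*R = R³)
K(Z) = √2*√Z (K(Z) = √(2*Z) = √2*√Z)
(-4158 + I(13, -18))*(K(l) + X) = (-4158 + 13³)*(√2*√(-42) + 1713) = (-4158 + 2197)*(√2*(I*√42) + 1713) = -1961*(2*I*√21 + 1713) = -1961*(1713 + 2*I*√21) = -3359193 - 3922*I*√21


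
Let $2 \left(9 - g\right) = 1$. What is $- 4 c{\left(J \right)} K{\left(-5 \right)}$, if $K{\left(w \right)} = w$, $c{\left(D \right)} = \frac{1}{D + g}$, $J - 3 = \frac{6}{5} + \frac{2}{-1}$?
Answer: $\frac{200}{107} \approx 1.8692$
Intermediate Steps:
$g = \frac{17}{2}$ ($g = 9 - \frac{1}{2} = \frac{17}{2} \approx 8.5$)
$J = \frac{11}{5}$ ($J = 3 + \left(\frac{6}{5} + \frac{2}{-1}\right) = 3 + \left(6 \cdot \frac{1}{5} + 2 \left(-1\right)\right) = 3 + \left(\frac{6}{5} - 2\right) = 3 - \frac{4}{5} = \frac{11}{5} \approx 2.2$)
$c{\left(D \right)} = \frac{1}{\frac{17}{2} + D}$ ($c{\left(D \right)} = \frac{1}{D + \frac{17}{2}} = \frac{1}{\frac{17}{2} + D}$)
$- 4 c{\left(J \right)} K{\left(-5 \right)} = - 4 \frac{2}{17 + 2 \cdot \frac{11}{5}} \left(-5\right) = - 4 \frac{2}{17 + \frac{22}{5}} \left(-5\right) = - 4 \frac{2}{\frac{107}{5}} \left(-5\right) = - 4 \cdot 2 \cdot \frac{5}{107} \left(-5\right) = \left(-4\right) \frac{10}{107} \left(-5\right) = \left(- \frac{40}{107}\right) \left(-5\right) = \frac{200}{107}$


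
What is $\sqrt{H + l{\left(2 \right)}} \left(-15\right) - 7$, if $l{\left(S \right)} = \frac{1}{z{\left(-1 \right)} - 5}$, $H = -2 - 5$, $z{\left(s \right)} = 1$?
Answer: $-7 - \frac{15 i \sqrt{29}}{2} \approx -7.0 - 40.389 i$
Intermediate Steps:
$H = -7$
$l{\left(S \right)} = - \frac{1}{4}$ ($l{\left(S \right)} = \frac{1}{1 - 5} = \frac{1}{-4} = - \frac{1}{4}$)
$\sqrt{H + l{\left(2 \right)}} \left(-15\right) - 7 = \sqrt{-7 - \frac{1}{4}} \left(-15\right) - 7 = \sqrt{- \frac{29}{4}} \left(-15\right) - 7 = \frac{i \sqrt{29}}{2} \left(-15\right) - 7 = - \frac{15 i \sqrt{29}}{2} - 7 = -7 - \frac{15 i \sqrt{29}}{2}$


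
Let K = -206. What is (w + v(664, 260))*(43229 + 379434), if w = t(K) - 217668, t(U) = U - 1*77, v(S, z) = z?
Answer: -92009931133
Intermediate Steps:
t(U) = -77 + U (t(U) = U - 77 = -77 + U)
w = -217951 (w = (-77 - 206) - 217668 = -283 - 217668 = -217951)
(w + v(664, 260))*(43229 + 379434) = (-217951 + 260)*(43229 + 379434) = -217691*422663 = -92009931133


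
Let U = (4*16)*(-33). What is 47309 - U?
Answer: 49421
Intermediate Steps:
U = -2112 (U = 64*(-33) = -2112)
47309 - U = 47309 - 1*(-2112) = 47309 + 2112 = 49421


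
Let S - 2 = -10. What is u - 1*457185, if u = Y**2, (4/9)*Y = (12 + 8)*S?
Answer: -327585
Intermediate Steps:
S = -8 (S = 2 - 10 = -8)
Y = -360 (Y = 9*((12 + 8)*(-8))/4 = 9*(20*(-8))/4 = (9/4)*(-160) = -360)
u = 129600 (u = (-360)**2 = 129600)
u - 1*457185 = 129600 - 1*457185 = 129600 - 457185 = -327585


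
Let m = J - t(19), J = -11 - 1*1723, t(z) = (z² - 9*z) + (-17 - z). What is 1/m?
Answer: -1/1888 ≈ -0.00052966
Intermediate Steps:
t(z) = -17 + z² - 10*z
J = -1734 (J = -11 - 1723 = -1734)
m = -1888 (m = -1734 - (-17 + 19² - 10*19) = -1734 - (-17 + 361 - 190) = -1734 - 1*154 = -1734 - 154 = -1888)
1/m = 1/(-1888) = -1/1888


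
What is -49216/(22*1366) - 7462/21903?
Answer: -46508074/23508177 ≈ -1.9784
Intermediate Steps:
-49216/(22*1366) - 7462/21903 = -49216/30052 - 7462*1/21903 = -49216*1/30052 - 1066/3129 = -12304/7513 - 1066/3129 = -46508074/23508177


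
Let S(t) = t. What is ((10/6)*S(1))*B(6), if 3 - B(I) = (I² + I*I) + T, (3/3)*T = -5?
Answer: -320/3 ≈ -106.67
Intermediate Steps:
T = -5
B(I) = 8 - 2*I² (B(I) = 3 - ((I² + I*I) - 5) = 3 - ((I² + I²) - 5) = 3 - (2*I² - 5) = 3 - (-5 + 2*I²) = 3 + (5 - 2*I²) = 8 - 2*I²)
((10/6)*S(1))*B(6) = ((10/6)*1)*(8 - 2*6²) = ((10*(⅙))*1)*(8 - 2*36) = ((5/3)*1)*(8 - 72) = (5/3)*(-64) = -320/3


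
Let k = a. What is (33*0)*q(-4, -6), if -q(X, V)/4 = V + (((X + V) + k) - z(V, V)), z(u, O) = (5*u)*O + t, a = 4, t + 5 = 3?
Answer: 0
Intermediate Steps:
t = -2 (t = -5 + 3 = -2)
z(u, O) = -2 + 5*O*u (z(u, O) = (5*u)*O - 2 = 5*O*u - 2 = -2 + 5*O*u)
k = 4
q(X, V) = -24 - 8*V - 4*X + 20*V² (q(X, V) = -4*(V + (((X + V) + 4) - (-2 + 5*V*V))) = -4*(V + (((V + X) + 4) - (-2 + 5*V²))) = -4*(V + ((4 + V + X) + (2 - 5*V²))) = -4*(V + (6 + V + X - 5*V²)) = -4*(6 + X - 5*V² + 2*V) = -24 - 8*V - 4*X + 20*V²)
(33*0)*q(-4, -6) = (33*0)*(-24 - 8*(-6) - 4*(-4) + 20*(-6)²) = 0*(-24 + 48 + 16 + 20*36) = 0*(-24 + 48 + 16 + 720) = 0*760 = 0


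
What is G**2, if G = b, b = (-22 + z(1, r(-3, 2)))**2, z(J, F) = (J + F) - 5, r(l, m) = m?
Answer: 331776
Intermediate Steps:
z(J, F) = -5 + F + J (z(J, F) = (F + J) - 5 = -5 + F + J)
b = 576 (b = (-22 + (-5 + 2 + 1))**2 = (-22 - 2)**2 = (-24)**2 = 576)
G = 576
G**2 = 576**2 = 331776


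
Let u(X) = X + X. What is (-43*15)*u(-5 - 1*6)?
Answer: 14190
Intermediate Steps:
u(X) = 2*X
(-43*15)*u(-5 - 1*6) = (-43*15)*(2*(-5 - 1*6)) = -1290*(-5 - 6) = -1290*(-11) = -645*(-22) = 14190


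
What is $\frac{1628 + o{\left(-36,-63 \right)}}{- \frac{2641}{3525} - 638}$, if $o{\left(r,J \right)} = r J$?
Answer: $- \frac{13733400}{2251591} \approx -6.0994$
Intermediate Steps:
$o{\left(r,J \right)} = J r$
$\frac{1628 + o{\left(-36,-63 \right)}}{- \frac{2641}{3525} - 638} = \frac{1628 - -2268}{- \frac{2641}{3525} - 638} = \frac{1628 + 2268}{\left(-2641\right) \frac{1}{3525} - 638} = \frac{3896}{- \frac{2641}{3525} - 638} = \frac{3896}{- \frac{2251591}{3525}} = 3896 \left(- \frac{3525}{2251591}\right) = - \frac{13733400}{2251591}$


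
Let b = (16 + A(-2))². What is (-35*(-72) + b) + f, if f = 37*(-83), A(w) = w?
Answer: -355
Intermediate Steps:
b = 196 (b = (16 - 2)² = 14² = 196)
f = -3071
(-35*(-72) + b) + f = (-35*(-72) + 196) - 3071 = (2520 + 196) - 3071 = 2716 - 3071 = -355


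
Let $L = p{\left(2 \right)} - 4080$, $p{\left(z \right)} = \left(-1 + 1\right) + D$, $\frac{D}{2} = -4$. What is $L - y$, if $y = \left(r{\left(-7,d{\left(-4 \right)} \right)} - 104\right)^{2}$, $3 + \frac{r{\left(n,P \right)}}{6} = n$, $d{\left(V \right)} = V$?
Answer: $-30984$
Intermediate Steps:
$D = -8$ ($D = 2 \left(-4\right) = -8$)
$p{\left(z \right)} = -8$ ($p{\left(z \right)} = \left(-1 + 1\right) - 8 = 0 - 8 = -8$)
$r{\left(n,P \right)} = -18 + 6 n$
$L = -4088$ ($L = -8 - 4080 = -4088$)
$y = 26896$ ($y = \left(\left(-18 + 6 \left(-7\right)\right) - 104\right)^{2} = \left(\left(-18 - 42\right) - 104\right)^{2} = \left(-60 - 104\right)^{2} = \left(-164\right)^{2} = 26896$)
$L - y = -4088 - 26896 = -30984$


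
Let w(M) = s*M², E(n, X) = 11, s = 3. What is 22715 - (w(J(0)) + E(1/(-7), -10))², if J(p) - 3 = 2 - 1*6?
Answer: 22519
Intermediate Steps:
J(p) = -1 (J(p) = 3 + (2 - 1*6) = 3 + (2 - 6) = 3 - 4 = -1)
w(M) = 3*M²
22715 - (w(J(0)) + E(1/(-7), -10))² = 22715 - (3*(-1)² + 11)² = 22715 - (3*1 + 11)² = 22715 - (3 + 11)² = 22715 - 1*14² = 22715 - 1*196 = 22715 - 196 = 22519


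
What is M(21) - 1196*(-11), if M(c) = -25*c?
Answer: 12631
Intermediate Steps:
M(21) - 1196*(-11) = -25*21 - 1196*(-11) = -525 + 13156 = 12631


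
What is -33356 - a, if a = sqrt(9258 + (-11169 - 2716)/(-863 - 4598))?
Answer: -33356 - sqrt(276172725403)/5461 ≈ -33452.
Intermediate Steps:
a = sqrt(276172725403)/5461 (a = sqrt(9258 - 13885/(-5461)) = sqrt(9258 - 13885*(-1/5461)) = sqrt(9258 + 13885/5461) = sqrt(50571823/5461) = sqrt(276172725403)/5461 ≈ 96.232)
-33356 - a = -33356 - sqrt(276172725403)/5461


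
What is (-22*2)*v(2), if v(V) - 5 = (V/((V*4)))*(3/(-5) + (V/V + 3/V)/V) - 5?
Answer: -143/20 ≈ -7.1500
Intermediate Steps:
v(V) = -3/20 + (1 + 3/V)/(4*V) (v(V) = 5 + ((V/((V*4)))*(3/(-5) + (V/V + 3/V)/V) - 5) = 5 + ((V/((4*V)))*(3*(-1/5) + (1 + 3/V)/V) - 5) = 5 + ((V*(1/(4*V)))*(-3/5 + (1 + 3/V)/V) - 5) = 5 + ((-3/5 + (1 + 3/V)/V)/4 - 5) = 5 + ((-3/20 + (1 + 3/V)/(4*V)) - 5) = 5 + (-103/20 + (1 + 3/V)/(4*V)) = -3/20 + (1 + 3/V)/(4*V))
(-22*2)*v(2) = (-22*2)*((1/20)*(15 - 3*2**2 + 5*2)/2**2) = -11*(15 - 3*4 + 10)/(5*4) = -11*(15 - 12 + 10)/(5*4) = -11*13/(5*4) = -44*13/80 = -143/20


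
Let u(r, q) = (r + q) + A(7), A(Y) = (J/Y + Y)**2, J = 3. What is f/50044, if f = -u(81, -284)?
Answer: 7243/2452156 ≈ 0.0029537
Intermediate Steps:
A(Y) = (Y + 3/Y)**2 (A(Y) = (3/Y + Y)**2 = (Y + 3/Y)**2)
u(r, q) = 2704/49 + q + r (u(r, q) = (r + q) + (3 + 7**2)**2/7**2 = (q + r) + (3 + 49)**2/49 = (q + r) + (1/49)*52**2 = (q + r) + (1/49)*2704 = (q + r) + 2704/49 = 2704/49 + q + r)
f = 7243/49 (f = -(2704/49 - 284 + 81) = -1*(-7243/49) = 7243/49 ≈ 147.82)
f/50044 = (7243/49)/50044 = (7243/49)*(1/50044) = 7243/2452156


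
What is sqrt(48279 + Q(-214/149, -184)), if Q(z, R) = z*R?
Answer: sqrt(1077709103)/149 ≈ 220.33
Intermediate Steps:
Q(z, R) = R*z
sqrt(48279 + Q(-214/149, -184)) = sqrt(48279 - (-39376)/149) = sqrt(48279 - 184*(-214/149)) = sqrt(48279 + 39376/149) = sqrt(7232947/149) = sqrt(1077709103)/149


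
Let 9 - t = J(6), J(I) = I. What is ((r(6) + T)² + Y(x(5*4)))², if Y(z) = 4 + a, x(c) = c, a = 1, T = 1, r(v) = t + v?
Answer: 11025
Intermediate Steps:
t = 3 (t = 9 - 1*6 = 9 - 6 = 3)
r(v) = 3 + v
Y(z) = 5 (Y(z) = 4 + 1 = 5)
((r(6) + T)² + Y(x(5*4)))² = (((3 + 6) + 1)² + 5)² = ((9 + 1)² + 5)² = (10² + 5)² = (100 + 5)² = 105² = 11025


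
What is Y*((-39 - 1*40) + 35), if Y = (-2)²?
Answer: -176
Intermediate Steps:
Y = 4
Y*((-39 - 1*40) + 35) = 4*((-39 - 1*40) + 35) = 4*((-39 - 40) + 35) = 4*(-79 + 35) = 4*(-44) = -176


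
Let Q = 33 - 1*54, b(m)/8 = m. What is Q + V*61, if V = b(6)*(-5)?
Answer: -14661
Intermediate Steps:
b(m) = 8*m
Q = -21 (Q = 33 - 54 = -21)
V = -240 (V = (8*6)*(-5) = 48*(-5) = -240)
Q + V*61 = -21 - 240*61 = -21 - 14640 = -14661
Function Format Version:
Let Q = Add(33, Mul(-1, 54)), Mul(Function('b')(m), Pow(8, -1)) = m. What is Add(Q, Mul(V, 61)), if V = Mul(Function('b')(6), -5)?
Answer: -14661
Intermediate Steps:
Function('b')(m) = Mul(8, m)
Q = -21 (Q = Add(33, -54) = -21)
V = -240 (V = Mul(Mul(8, 6), -5) = Mul(48, -5) = -240)
Add(Q, Mul(V, 61)) = Add(-21, Mul(-240, 61)) = Add(-21, -14640) = -14661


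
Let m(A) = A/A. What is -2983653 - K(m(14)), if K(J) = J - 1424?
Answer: -2982230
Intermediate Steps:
m(A) = 1
K(J) = -1424 + J
-2983653 - K(m(14)) = -2983653 - (-1424 + 1) = -2983653 - 1*(-1423) = -2983653 + 1423 = -2982230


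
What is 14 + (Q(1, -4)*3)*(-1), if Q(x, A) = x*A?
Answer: 26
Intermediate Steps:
Q(x, A) = A*x
14 + (Q(1, -4)*3)*(-1) = 14 + (-4*1*3)*(-1) = 14 - 4*3*(-1) = 14 - 12*(-1) = 14 + 12 = 26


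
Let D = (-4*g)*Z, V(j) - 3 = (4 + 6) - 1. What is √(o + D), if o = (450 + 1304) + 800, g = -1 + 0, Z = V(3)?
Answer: √2602 ≈ 51.010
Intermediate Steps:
V(j) = 12 (V(j) = 3 + ((4 + 6) - 1) = 3 + (10 - 1) = 3 + 9 = 12)
Z = 12
g = -1
o = 2554 (o = 1754 + 800 = 2554)
D = 48 (D = -4*(-1)*12 = 4*12 = 48)
√(o + D) = √(2554 + 48) = √2602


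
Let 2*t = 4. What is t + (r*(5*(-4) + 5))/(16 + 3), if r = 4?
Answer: -22/19 ≈ -1.1579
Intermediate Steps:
t = 2 (t = (½)*4 = 2)
t + (r*(5*(-4) + 5))/(16 + 3) = 2 + (4*(5*(-4) + 5))/(16 + 3) = 2 + (4*(-20 + 5))/19 = 2 + (4*(-15))/19 = 2 + (1/19)*(-60) = 2 - 60/19 = -22/19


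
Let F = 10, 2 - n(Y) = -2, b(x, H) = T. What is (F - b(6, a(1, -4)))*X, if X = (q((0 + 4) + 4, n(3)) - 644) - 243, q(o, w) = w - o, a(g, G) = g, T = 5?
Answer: -4455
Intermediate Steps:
b(x, H) = 5
n(Y) = 4 (n(Y) = 2 - 1*(-2) = 2 + 2 = 4)
X = -891 (X = ((4 - ((0 + 4) + 4)) - 644) - 243 = ((4 - (4 + 4)) - 644) - 243 = ((4 - 1*8) - 644) - 243 = ((4 - 8) - 644) - 243 = (-4 - 644) - 243 = -648 - 243 = -891)
(F - b(6, a(1, -4)))*X = (10 - 1*5)*(-891) = (10 - 5)*(-891) = 5*(-891) = -4455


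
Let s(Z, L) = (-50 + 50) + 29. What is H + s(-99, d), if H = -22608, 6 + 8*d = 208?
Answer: -22579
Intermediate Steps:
d = 101/4 (d = -3/4 + (1/8)*208 = -3/4 + 26 = 101/4 ≈ 25.250)
s(Z, L) = 29 (s(Z, L) = 0 + 29 = 29)
H + s(-99, d) = -22608 + 29 = -22579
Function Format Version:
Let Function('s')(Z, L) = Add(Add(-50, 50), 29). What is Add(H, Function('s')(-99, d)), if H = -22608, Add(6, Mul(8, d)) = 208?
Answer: -22579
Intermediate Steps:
d = Rational(101, 4) (d = Add(Rational(-3, 4), Mul(Rational(1, 8), 208)) = Add(Rational(-3, 4), 26) = Rational(101, 4) ≈ 25.250)
Function('s')(Z, L) = 29 (Function('s')(Z, L) = Add(0, 29) = 29)
Add(H, Function('s')(-99, d)) = Add(-22608, 29) = -22579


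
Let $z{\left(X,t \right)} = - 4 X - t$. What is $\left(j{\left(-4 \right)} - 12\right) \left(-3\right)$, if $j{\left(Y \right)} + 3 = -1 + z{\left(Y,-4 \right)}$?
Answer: $-12$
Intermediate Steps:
$z{\left(X,t \right)} = - t - 4 X$
$j{\left(Y \right)} = - 4 Y$ ($j{\left(Y \right)} = -3 - \left(-3 + 4 Y\right) = - 4 Y$)
$\left(j{\left(-4 \right)} - 12\right) \left(-3\right) = \left(\left(-4\right) \left(-4\right) - 12\right) \left(-3\right) = \left(16 - 12\right) \left(-3\right) = 4 \left(-3\right) = -12$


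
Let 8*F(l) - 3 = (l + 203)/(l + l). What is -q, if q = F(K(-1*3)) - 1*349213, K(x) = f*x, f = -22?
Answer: 368768263/1056 ≈ 3.4921e+5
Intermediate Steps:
K(x) = -22*x
F(l) = 3/8 + (203 + l)/(16*l) (F(l) = 3/8 + ((l + 203)/(l + l))/8 = 3/8 + ((203 + l)/((2*l)))/8 = 3/8 + ((203 + l)*(1/(2*l)))/8 = 3/8 + ((203 + l)/(2*l))/8 = 3/8 + (203 + l)/(16*l))
q = -368768263/1056 (q = 7*(29 - (-22)*3)/(16*((-(-22)*3))) - 1*349213 = 7*(29 - 22*(-3))/(16*((-22*(-3)))) - 349213 = (7/16)*(29 + 66)/66 - 349213 = (7/16)*(1/66)*95 - 349213 = 665/1056 - 349213 = -368768263/1056 ≈ -3.4921e+5)
-q = -1*(-368768263/1056) = 368768263/1056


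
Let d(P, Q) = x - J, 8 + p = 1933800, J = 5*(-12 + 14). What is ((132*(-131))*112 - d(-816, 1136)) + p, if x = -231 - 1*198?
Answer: -2473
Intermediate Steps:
x = -429 (x = -231 - 198 = -429)
J = 10 (J = 5*2 = 10)
p = 1933792 (p = -8 + 1933800 = 1933792)
d(P, Q) = -439 (d(P, Q) = -429 - 1*10 = -429 - 10 = -439)
((132*(-131))*112 - d(-816, 1136)) + p = ((132*(-131))*112 - 1*(-439)) + 1933792 = (-17292*112 + 439) + 1933792 = (-1936704 + 439) + 1933792 = -1936265 + 1933792 = -2473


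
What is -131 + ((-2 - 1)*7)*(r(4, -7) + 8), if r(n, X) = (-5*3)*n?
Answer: 961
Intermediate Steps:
r(n, X) = -15*n
-131 + ((-2 - 1)*7)*(r(4, -7) + 8) = -131 + ((-2 - 1)*7)*(-15*4 + 8) = -131 + (-3*7)*(-60 + 8) = -131 - 21*(-52) = -131 + 1092 = 961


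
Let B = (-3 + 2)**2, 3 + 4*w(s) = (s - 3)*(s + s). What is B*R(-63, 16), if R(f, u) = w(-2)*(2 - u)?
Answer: -119/2 ≈ -59.500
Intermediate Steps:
w(s) = -3/4 + s*(-3 + s)/2 (w(s) = -3/4 + ((s - 3)*(s + s))/4 = -3/4 + ((-3 + s)*(2*s))/4 = -3/4 + (2*s*(-3 + s))/4 = -3/4 + s*(-3 + s)/2)
B = 1 (B = (-1)**2 = 1)
R(f, u) = 17/2 - 17*u/4 (R(f, u) = (-3/4 + (1/2)*(-2)**2 - 3/2*(-2))*(2 - u) = (-3/4 + (1/2)*4 + 3)*(2 - u) = (-3/4 + 2 + 3)*(2 - u) = 17*(2 - u)/4 = 17/2 - 17*u/4)
B*R(-63, 16) = 1*(17/2 - 17/4*16) = 1*(17/2 - 68) = 1*(-119/2) = -119/2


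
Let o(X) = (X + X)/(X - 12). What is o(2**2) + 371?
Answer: 370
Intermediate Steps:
o(X) = 2*X/(-12 + X) (o(X) = (2*X)/(-12 + X) = 2*X/(-12 + X))
o(2**2) + 371 = 2*2**2/(-12 + 2**2) + 371 = 2*4/(-12 + 4) + 371 = 2*4/(-8) + 371 = 2*4*(-1/8) + 371 = -1 + 371 = 370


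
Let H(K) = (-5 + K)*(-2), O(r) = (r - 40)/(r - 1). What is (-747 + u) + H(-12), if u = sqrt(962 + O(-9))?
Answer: -713 + sqrt(96690)/10 ≈ -681.91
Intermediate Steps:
O(r) = (-40 + r)/(-1 + r)
H(K) = 10 - 2*K
u = sqrt(96690)/10 (u = sqrt(962 + (-40 - 9)/(-1 - 9)) = sqrt(962 - 49/(-10)) = sqrt(962 - 1/10*(-49)) = sqrt(962 + 49/10) = sqrt(9669/10) = sqrt(96690)/10 ≈ 31.095)
(-747 + u) + H(-12) = (-747 + sqrt(96690)/10) + (10 - 2*(-12)) = (-747 + sqrt(96690)/10) + (10 + 24) = (-747 + sqrt(96690)/10) + 34 = -713 + sqrt(96690)/10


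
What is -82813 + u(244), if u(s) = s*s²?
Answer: 14443971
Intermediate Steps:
u(s) = s³
-82813 + u(244) = -82813 + 244³ = -82813 + 14526784 = 14443971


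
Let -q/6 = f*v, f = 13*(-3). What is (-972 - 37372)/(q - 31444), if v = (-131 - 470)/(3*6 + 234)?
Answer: 536816/448029 ≈ 1.1982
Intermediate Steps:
v = -601/252 (v = -601/(18 + 234) = -601/252 ≈ -2.3849)
f = -39
q = -7813/14 (q = -(-234)*(-601)/252 = -6*7813/84 = -7813/14 ≈ -558.07)
(-972 - 37372)/(q - 31444) = (-972 - 37372)/(-7813/14 - 31444) = -38344/(-448029/14) = -38344*(-14/448029) = 536816/448029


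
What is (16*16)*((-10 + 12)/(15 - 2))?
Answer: 512/13 ≈ 39.385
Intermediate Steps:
(16*16)*((-10 + 12)/(15 - 2)) = 256*(2/13) = 512/13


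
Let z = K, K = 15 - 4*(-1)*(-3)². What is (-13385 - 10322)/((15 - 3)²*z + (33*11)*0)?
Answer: -23707/7344 ≈ -3.2281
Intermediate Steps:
K = 51 (K = 15 + 4*9 = 15 + 36 = 51)
z = 51
(-13385 - 10322)/((15 - 3)²*z + (33*11)*0) = (-13385 - 10322)/((15 - 3)²*51 + (33*11)*0) = -23707/(12²*51 + 363*0) = -23707/(144*51 + 0) = -23707/(7344 + 0) = -23707/7344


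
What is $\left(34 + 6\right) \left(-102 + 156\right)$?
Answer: $2160$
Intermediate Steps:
$\left(34 + 6\right) \left(-102 + 156\right) = 40 \cdot 54 = 2160$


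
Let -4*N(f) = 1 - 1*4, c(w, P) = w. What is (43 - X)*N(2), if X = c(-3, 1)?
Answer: 69/2 ≈ 34.500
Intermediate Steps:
X = -3
N(f) = ¾ (N(f) = -(1 - 1*4)/4 = -(1 - 4)/4 = -¼*(-3) = ¾)
(43 - X)*N(2) = (43 - 1*(-3))*(¾) = (43 + 3)*(¾) = 46*(¾) = 69/2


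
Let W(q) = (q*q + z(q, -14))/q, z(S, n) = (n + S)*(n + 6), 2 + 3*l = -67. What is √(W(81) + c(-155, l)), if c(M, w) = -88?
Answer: I*√1103/9 ≈ 3.6902*I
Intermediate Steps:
l = -23 (l = -⅔ + (⅓)*(-67) = -⅔ - 67/3 = -23)
z(S, n) = (6 + n)*(S + n) (z(S, n) = (S + n)*(6 + n) = (6 + n)*(S + n))
W(q) = (112 + q² - 8*q)/q (W(q) = (q*q + ((-14)² + 6*q + 6*(-14) + q*(-14)))/q = (q² + (196 + 6*q - 84 - 14*q))/q = (q² + (112 - 8*q))/q = (112 + q² - 8*q)/q)
√(W(81) + c(-155, l)) = √((-8 + 81 + 112/81) - 88) = √(6025/81 - 88) = √(-1103/81) = I*√1103/9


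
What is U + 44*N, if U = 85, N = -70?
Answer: -2995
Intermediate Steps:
U + 44*N = 85 + 44*(-70) = 85 - 3080 = -2995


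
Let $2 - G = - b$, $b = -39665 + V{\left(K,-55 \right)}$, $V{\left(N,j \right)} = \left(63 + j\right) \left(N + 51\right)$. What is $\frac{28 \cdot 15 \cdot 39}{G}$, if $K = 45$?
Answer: $- \frac{1092}{2593} \approx -0.42113$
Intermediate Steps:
$V{\left(N,j \right)} = \left(51 + N\right) \left(63 + j\right)$ ($V{\left(N,j \right)} = \left(63 + j\right) \left(51 + N\right) = \left(51 + N\right) \left(63 + j\right)$)
$b = -38897$ ($b = -39665 + \left(3213 + 51 \left(-55\right) + 63 \cdot 45 + 45 \left(-55\right)\right) = -39665 + \left(3213 - 2805 + 2835 - 2475\right) = -39665 + 768 = -38897$)
$G = -38895$ ($G = 2 - \left(-1\right) \left(-38897\right) = 2 - 38897 = -38895$)
$\frac{28 \cdot 15 \cdot 39}{G} = \frac{28 \cdot 15 \cdot 39}{-38895} = 420 \cdot 39 \left(- \frac{1}{38895}\right) = 16380 \left(- \frac{1}{38895}\right) = - \frac{1092}{2593}$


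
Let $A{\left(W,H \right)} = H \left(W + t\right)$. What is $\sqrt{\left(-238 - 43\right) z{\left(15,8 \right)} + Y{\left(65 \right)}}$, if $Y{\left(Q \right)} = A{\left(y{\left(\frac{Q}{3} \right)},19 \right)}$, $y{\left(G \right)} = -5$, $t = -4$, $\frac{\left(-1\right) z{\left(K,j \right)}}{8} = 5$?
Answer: $\sqrt{11069} \approx 105.21$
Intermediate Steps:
$z{\left(K,j \right)} = -40$ ($z{\left(K,j \right)} = \left(-8\right) 5 = -40$)
$A{\left(W,H \right)} = H \left(-4 + W\right)$ ($A{\left(W,H \right)} = H \left(W - 4\right) = H \left(-4 + W\right)$)
$Y{\left(Q \right)} = -171$ ($Y{\left(Q \right)} = 19 \left(-4 - 5\right) = 19 \left(-9\right) = -171$)
$\sqrt{\left(-238 - 43\right) z{\left(15,8 \right)} + Y{\left(65 \right)}} = \sqrt{\left(-238 - 43\right) \left(-40\right) - 171} = \sqrt{\left(-281\right) \left(-40\right) - 171} = \sqrt{11240 - 171} = \sqrt{11069}$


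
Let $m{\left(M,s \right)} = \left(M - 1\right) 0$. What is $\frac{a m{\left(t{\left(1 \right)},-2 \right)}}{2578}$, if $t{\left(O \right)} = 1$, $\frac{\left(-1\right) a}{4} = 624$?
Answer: $0$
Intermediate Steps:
$a = -2496$ ($a = \left(-4\right) 624 = -2496$)
$m{\left(M,s \right)} = 0$ ($m{\left(M,s \right)} = \left(-1 + M\right) 0 = 0$)
$\frac{a m{\left(t{\left(1 \right)},-2 \right)}}{2578} = \frac{\left(-2496\right) 0}{2578} = 0 \cdot \frac{1}{2578} = 0$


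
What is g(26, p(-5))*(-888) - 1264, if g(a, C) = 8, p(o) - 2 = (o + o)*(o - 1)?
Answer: -8368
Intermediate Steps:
p(o) = 2 + 2*o*(-1 + o) (p(o) = 2 + (o + o)*(o - 1) = 2 + (2*o)*(-1 + o) = 2 + 2*o*(-1 + o))
g(26, p(-5))*(-888) - 1264 = 8*(-888) - 1264 = -7104 - 1264 = -8368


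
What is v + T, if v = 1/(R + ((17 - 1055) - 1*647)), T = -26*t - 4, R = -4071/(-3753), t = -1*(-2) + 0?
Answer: -117969619/2106578 ≈ -56.001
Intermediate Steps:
t = 2 (t = 2 + 0 = 2)
R = 1357/1251 (R = -4071*(-1/3753) = 1357/1251 ≈ 1.0847)
T = -56 (T = -26*2 - 4 = -52 - 4 = -56)
v = -1251/2106578 (v = 1/(1357/1251 + ((17 - 1055) - 1*647)) = 1/(1357/1251 + (-1038 - 647)) = 1/(1357/1251 - 1685) = 1/(-2106578/1251) = -1251/2106578 ≈ -0.00059385)
v + T = -1251/2106578 - 56 = -117969619/2106578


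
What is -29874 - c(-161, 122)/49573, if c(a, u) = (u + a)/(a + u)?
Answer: -1480943803/49573 ≈ -29874.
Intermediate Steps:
c(a, u) = 1 (c(a, u) = (a + u)/(a + u) = 1)
-29874 - c(-161, 122)/49573 = -29874 - 1/49573 = -1480943803/49573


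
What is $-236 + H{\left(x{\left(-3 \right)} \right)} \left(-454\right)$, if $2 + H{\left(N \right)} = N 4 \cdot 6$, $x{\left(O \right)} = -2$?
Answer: $22464$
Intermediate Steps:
$H{\left(N \right)} = -2 + 24 N$ ($H{\left(N \right)} = -2 + N 4 \cdot 6 = -2 + 4 N 6 = -2 + 24 N$)
$-236 + H{\left(x{\left(-3 \right)} \right)} \left(-454\right) = -236 + \left(-2 + 24 \left(-2\right)\right) \left(-454\right) = -236 + \left(-2 - 48\right) \left(-454\right) = -236 - -22700 = -236 + 22700 = 22464$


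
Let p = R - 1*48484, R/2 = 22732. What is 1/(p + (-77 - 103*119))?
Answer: -1/15354 ≈ -6.5130e-5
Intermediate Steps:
R = 45464 (R = 2*22732 = 45464)
p = -3020 (p = 45464 - 1*48484 = 45464 - 48484 = -3020)
1/(p + (-77 - 103*119)) = 1/(-3020 + (-77 - 103*119)) = 1/(-3020 + (-77 - 12257)) = 1/(-3020 - 12334) = 1/(-15354) = -1/15354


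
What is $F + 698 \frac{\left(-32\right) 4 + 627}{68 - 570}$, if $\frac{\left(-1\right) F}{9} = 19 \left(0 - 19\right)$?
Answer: $\frac{641348}{251} \approx 2555.2$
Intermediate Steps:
$F = 3249$ ($F = - 9 \cdot 19 \left(0 - 19\right) = - 9 \cdot 19 \left(-19\right) = \left(-9\right) \left(-361\right) = 3249$)
$F + 698 \frac{\left(-32\right) 4 + 627}{68 - 570} = 3249 + 698 \frac{\left(-32\right) 4 + 627}{68 - 570} = 3249 + 698 \frac{-128 + 627}{-502} = 3249 + 698 \cdot 499 \left(- \frac{1}{502}\right) = 3249 + 698 \left(- \frac{499}{502}\right) = 3249 - \frac{174151}{251} = \frac{641348}{251}$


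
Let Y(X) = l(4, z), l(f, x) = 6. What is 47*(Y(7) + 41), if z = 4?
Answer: 2209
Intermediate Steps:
Y(X) = 6
47*(Y(7) + 41) = 47*(6 + 41) = 47*47 = 2209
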